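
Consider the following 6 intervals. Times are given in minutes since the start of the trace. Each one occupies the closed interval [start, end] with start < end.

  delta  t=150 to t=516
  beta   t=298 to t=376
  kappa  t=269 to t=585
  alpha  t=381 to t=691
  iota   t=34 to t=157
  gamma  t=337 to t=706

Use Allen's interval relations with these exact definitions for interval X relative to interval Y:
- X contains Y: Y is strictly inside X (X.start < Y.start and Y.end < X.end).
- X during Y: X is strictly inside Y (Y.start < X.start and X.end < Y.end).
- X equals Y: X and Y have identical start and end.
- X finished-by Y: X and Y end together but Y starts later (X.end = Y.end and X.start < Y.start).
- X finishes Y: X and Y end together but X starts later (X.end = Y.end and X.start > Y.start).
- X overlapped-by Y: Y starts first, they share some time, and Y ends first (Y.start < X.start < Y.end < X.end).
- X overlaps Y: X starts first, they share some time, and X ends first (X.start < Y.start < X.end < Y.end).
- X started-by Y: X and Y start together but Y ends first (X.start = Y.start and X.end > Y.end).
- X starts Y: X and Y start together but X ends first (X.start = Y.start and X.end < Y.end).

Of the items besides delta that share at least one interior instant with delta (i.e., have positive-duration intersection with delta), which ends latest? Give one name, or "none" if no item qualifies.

gamma

Target delta = [t=150, t=516].
alpha [t=381, t=691] → overlapped-by → candidate.
beta [t=298, t=376] → during → candidate.
gamma [t=337, t=706] → overlapped-by → candidate.
iota [t=34, t=157] → overlaps → candidate.
kappa [t=269, t=585] → overlapped-by → candidate.
Among candidates, latest end is t=706 → gamma.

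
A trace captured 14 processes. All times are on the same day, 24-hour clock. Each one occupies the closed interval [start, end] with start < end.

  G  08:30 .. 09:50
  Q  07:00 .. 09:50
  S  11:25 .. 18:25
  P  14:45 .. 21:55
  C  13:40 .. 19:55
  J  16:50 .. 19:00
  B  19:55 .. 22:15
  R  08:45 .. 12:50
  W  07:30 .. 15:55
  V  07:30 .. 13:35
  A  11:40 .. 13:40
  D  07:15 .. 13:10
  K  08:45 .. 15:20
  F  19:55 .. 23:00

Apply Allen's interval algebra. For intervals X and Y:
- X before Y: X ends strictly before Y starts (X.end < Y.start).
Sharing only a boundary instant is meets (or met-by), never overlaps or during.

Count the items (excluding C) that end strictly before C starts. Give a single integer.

Target C = [13:40, 19:55].
A [11:40, 13:40] → meets → no.
B [19:55, 22:15] → met-by → no.
D [07:15, 13:10] → before → counts.
F [19:55, 23:00] → met-by → no.
G [08:30, 09:50] → before → counts.
J [16:50, 19:00] → during → no.
K [08:45, 15:20] → overlaps → no.
P [14:45, 21:55] → overlapped-by → no.
Q [07:00, 09:50] → before → counts.
R [08:45, 12:50] → before → counts.
S [11:25, 18:25] → overlaps → no.
V [07:30, 13:35] → before → counts.
W [07:30, 15:55] → overlaps → no.
Total: 5.

5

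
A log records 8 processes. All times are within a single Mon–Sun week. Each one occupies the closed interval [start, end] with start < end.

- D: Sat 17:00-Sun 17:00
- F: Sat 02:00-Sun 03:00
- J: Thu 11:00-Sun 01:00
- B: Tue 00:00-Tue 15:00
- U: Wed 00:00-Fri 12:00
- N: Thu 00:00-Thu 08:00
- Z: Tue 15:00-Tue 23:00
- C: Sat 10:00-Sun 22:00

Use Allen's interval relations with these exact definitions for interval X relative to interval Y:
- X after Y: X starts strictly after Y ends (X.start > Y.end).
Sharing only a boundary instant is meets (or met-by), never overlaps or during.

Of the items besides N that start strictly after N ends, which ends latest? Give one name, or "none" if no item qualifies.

Target N = [Thu 00:00, Thu 08:00].
B [Tue 00:00, Tue 15:00] → before → excluded.
C [Sat 10:00, Sun 22:00] → after → candidate.
D [Sat 17:00, Sun 17:00] → after → candidate.
F [Sat 02:00, Sun 03:00] → after → candidate.
J [Thu 11:00, Sun 01:00] → after → candidate.
U [Wed 00:00, Fri 12:00] → contains → excluded.
Z [Tue 15:00, Tue 23:00] → before → excluded.
Among candidates, latest end is Sun 22:00 → C.

C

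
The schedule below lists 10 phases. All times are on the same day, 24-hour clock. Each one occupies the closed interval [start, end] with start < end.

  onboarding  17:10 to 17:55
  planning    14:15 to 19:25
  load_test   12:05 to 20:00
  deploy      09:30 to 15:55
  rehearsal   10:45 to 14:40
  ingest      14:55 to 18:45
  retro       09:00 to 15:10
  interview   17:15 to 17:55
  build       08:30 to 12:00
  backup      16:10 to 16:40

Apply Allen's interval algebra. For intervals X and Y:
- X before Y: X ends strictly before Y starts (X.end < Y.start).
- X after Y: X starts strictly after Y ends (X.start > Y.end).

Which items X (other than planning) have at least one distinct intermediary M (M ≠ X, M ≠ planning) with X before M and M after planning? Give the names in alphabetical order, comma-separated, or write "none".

none

Target planning = [14:15, 19:25].
Intermediaries M with M after planning: none.
Union: none.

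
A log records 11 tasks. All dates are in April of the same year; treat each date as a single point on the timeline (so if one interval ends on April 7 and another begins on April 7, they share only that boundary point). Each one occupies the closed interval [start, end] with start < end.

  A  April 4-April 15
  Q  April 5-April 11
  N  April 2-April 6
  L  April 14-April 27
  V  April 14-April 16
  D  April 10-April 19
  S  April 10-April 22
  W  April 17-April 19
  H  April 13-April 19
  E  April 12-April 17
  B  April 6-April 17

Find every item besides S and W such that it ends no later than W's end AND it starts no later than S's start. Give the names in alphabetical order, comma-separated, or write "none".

A, B, D, N, Q

Conditions: its end is no later than W's end (X.end <= April 19) AND its start is no later than S's start (X.start <= April 10).
A: end April 15 <= April 19? ✓; start April 4 <= April 10? ✓ → yes.
B: end April 17 <= April 19? ✓; start April 6 <= April 10? ✓ → yes.
D: end April 19 <= April 19? ✓; start April 10 <= April 10? ✓ → yes.
E: end April 17 <= April 19? ✓; start April 12 <= April 10? ✗ → no.
H: end April 19 <= April 19? ✓; start April 13 <= April 10? ✗ → no.
L: end April 27 <= April 19? ✗; start April 14 <= April 10? ✗ → no.
N: end April 6 <= April 19? ✓; start April 2 <= April 10? ✓ → yes.
Q: end April 11 <= April 19? ✓; start April 5 <= April 10? ✓ → yes.
V: end April 16 <= April 19? ✓; start April 14 <= April 10? ✗ → no.
Result: A, B, D, N, Q.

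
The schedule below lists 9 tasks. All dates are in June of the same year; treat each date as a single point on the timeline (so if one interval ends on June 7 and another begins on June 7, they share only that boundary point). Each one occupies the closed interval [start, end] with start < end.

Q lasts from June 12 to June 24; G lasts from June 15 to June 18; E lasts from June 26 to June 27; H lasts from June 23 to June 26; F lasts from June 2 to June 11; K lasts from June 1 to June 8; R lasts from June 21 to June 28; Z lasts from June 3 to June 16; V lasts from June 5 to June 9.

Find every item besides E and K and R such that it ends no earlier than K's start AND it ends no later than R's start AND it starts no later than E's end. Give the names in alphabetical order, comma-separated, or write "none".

Conditions: its end is no earlier than K's start (X.end >= June 1) AND its end is no later than R's start (X.end <= June 21) AND its start is no later than E's end (X.start <= June 27).
F: end June 11 >= June 1? ✓; end June 11 <= June 21? ✓; start June 2 <= June 27? ✓ → yes.
G: end June 18 >= June 1? ✓; end June 18 <= June 21? ✓; start June 15 <= June 27? ✓ → yes.
H: end June 26 >= June 1? ✓; end June 26 <= June 21? ✗; start June 23 <= June 27? ✓ → no.
Q: end June 24 >= June 1? ✓; end June 24 <= June 21? ✗; start June 12 <= June 27? ✓ → no.
V: end June 9 >= June 1? ✓; end June 9 <= June 21? ✓; start June 5 <= June 27? ✓ → yes.
Z: end June 16 >= June 1? ✓; end June 16 <= June 21? ✓; start June 3 <= June 27? ✓ → yes.
Result: F, G, V, Z.

F, G, V, Z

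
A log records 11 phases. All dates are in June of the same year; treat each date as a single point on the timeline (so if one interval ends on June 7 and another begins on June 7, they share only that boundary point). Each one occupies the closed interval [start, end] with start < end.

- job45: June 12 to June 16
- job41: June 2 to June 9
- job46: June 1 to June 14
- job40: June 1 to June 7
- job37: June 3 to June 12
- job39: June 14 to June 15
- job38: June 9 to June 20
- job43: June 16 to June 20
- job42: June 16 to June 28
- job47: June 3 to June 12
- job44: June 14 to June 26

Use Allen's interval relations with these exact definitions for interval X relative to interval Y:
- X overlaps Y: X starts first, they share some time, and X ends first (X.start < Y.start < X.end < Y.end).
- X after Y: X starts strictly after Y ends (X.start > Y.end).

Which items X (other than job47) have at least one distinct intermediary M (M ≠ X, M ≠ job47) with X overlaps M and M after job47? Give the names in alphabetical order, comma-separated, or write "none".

Target job47 = [June 3, June 12].
Intermediaries M with M after job47: job39, job42, job43, job44.
Via job39 — items with X overlaps job39: none.
Via job42 — items with X overlaps job42: job38, job44.
Via job43 — items with X overlaps job43: none.
Via job44 — items with X overlaps job44: job38, job45.
Union: job38, job44, job45.

job38, job44, job45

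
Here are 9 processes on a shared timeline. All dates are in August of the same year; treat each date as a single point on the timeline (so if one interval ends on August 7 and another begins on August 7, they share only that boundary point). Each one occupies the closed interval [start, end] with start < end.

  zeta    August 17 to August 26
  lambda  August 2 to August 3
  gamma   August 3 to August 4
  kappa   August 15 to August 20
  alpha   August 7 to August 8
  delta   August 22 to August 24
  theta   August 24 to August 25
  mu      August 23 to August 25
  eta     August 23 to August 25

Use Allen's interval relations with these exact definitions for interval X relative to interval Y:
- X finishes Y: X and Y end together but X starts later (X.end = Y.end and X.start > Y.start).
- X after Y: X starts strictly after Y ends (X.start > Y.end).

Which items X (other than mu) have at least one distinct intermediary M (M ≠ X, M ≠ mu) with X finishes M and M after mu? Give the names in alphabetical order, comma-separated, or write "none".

none

Target mu = [August 23, August 25].
Intermediaries M with M after mu: none.
Union: none.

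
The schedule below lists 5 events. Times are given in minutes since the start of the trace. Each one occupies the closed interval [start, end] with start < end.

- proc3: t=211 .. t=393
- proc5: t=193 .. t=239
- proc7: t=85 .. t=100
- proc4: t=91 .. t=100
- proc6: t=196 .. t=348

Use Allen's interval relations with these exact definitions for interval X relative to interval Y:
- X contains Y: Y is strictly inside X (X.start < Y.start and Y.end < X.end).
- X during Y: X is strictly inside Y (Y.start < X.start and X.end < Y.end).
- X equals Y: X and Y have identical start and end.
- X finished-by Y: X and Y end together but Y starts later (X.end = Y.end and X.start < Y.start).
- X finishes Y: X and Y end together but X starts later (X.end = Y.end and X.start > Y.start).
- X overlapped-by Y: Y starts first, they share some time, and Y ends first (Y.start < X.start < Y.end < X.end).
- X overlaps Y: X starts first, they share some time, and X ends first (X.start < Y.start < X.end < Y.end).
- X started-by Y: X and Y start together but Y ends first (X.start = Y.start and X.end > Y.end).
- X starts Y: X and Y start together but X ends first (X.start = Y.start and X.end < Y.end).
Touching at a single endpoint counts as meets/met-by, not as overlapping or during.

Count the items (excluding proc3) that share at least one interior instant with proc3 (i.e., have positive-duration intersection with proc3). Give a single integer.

Target proc3 = [t=211, t=393].
proc4 [t=91, t=100] → before → no.
proc5 [t=193, t=239] → overlaps → counts.
proc6 [t=196, t=348] → overlaps → counts.
proc7 [t=85, t=100] → before → no.
Total: 2.

2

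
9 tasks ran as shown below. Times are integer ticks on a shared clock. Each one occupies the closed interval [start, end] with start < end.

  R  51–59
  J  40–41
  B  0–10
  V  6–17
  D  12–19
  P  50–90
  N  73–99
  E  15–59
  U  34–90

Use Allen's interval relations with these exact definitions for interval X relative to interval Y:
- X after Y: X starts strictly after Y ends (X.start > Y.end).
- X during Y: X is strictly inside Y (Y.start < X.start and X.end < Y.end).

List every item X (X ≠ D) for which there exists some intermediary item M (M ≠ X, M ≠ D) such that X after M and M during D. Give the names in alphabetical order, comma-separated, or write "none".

none

Target D = [12, 19].
Intermediaries M with M during D: none.
Union: none.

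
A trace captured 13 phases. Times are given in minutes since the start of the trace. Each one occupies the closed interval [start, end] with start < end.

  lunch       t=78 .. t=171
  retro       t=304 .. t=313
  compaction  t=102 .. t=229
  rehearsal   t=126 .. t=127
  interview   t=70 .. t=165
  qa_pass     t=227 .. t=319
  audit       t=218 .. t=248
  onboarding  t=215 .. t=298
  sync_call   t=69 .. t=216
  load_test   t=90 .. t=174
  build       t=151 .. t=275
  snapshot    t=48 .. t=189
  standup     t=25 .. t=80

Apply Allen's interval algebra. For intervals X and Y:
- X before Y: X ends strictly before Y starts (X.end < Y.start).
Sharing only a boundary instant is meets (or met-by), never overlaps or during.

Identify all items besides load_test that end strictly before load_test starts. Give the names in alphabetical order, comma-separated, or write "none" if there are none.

Target load_test = [t=90, t=174].
audit [t=218, t=248] → after → no.
build [t=151, t=275] → overlapped-by → no.
compaction [t=102, t=229] → overlapped-by → no.
interview [t=70, t=165] → overlaps → no.
lunch [t=78, t=171] → overlaps → no.
onboarding [t=215, t=298] → after → no.
qa_pass [t=227, t=319] → after → no.
rehearsal [t=126, t=127] → during → no.
retro [t=304, t=313] → after → no.
snapshot [t=48, t=189] → contains → no.
standup [t=25, t=80] → before → yes.
sync_call [t=69, t=216] → contains → no.
Result: standup.

standup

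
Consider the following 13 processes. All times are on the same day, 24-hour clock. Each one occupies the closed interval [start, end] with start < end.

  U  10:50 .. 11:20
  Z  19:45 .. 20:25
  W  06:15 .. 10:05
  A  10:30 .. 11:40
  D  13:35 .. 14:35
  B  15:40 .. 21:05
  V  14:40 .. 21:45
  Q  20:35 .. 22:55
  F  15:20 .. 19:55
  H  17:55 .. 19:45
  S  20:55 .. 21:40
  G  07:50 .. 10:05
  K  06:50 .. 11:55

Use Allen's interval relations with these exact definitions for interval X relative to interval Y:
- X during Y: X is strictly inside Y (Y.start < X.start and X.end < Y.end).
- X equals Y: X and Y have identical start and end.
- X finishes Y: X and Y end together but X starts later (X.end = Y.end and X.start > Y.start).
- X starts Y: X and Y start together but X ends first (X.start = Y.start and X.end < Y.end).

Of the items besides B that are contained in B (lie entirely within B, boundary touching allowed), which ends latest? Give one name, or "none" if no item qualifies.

Target B = [15:40, 21:05].
A [10:30, 11:40] → before → excluded.
D [13:35, 14:35] → before → excluded.
F [15:20, 19:55] → overlaps → excluded.
G [07:50, 10:05] → before → excluded.
H [17:55, 19:45] → during → candidate.
K [06:50, 11:55] → before → excluded.
Q [20:35, 22:55] → overlapped-by → excluded.
S [20:55, 21:40] → overlapped-by → excluded.
U [10:50, 11:20] → before → excluded.
V [14:40, 21:45] → contains → excluded.
W [06:15, 10:05] → before → excluded.
Z [19:45, 20:25] → during → candidate.
Among candidates, latest end is 20:25 → Z.

Z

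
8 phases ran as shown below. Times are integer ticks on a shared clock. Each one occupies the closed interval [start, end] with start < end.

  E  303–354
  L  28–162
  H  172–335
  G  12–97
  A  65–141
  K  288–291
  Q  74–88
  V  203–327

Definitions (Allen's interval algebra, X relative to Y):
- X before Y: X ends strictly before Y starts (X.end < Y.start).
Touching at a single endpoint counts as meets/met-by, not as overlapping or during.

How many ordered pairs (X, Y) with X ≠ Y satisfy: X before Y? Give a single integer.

17

Checking all 56 ordered pairs for relation 'before'; matching pairs in alphabetical order:
(A, E): A before E ✓
(A, H): A before H ✓
(A, K): A before K ✓
(A, V): A before V ✓
(G, E): G before E ✓
(G, H): G before H ✓
(G, K): G before K ✓
(G, V): G before V ✓
(K, E): K before E ✓
(L, E): L before E ✓
(L, H): L before H ✓
(L, K): L before K ✓
(L, V): L before V ✓
(Q, E): Q before E ✓
(Q, H): Q before H ✓
(Q, K): Q before K ✓
(Q, V): Q before V ✓
Count: 17.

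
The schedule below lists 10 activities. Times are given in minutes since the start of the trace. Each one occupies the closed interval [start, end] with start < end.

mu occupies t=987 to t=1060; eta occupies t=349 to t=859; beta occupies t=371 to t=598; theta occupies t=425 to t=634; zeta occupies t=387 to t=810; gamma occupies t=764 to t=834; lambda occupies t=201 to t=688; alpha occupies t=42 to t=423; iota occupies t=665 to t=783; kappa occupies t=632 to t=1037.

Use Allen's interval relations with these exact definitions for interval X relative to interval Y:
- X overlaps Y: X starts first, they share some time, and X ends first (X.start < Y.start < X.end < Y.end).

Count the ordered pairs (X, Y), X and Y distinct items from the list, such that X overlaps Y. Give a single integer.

16

Checking all 90 ordered pairs for relation 'overlaps'; matching pairs in alphabetical order:
(alpha, beta): alpha overlaps beta ✓
(alpha, eta): alpha overlaps eta ✓
(alpha, lambda): alpha overlaps lambda ✓
(alpha, zeta): alpha overlaps zeta ✓
(beta, theta): beta overlaps theta ✓
(beta, zeta): beta overlaps zeta ✓
(eta, kappa): eta overlaps kappa ✓
(iota, gamma): iota overlaps gamma ✓
(kappa, mu): kappa overlaps mu ✓
(lambda, eta): lambda overlaps eta ✓
(lambda, iota): lambda overlaps iota ✓
(lambda, kappa): lambda overlaps kappa ✓
(lambda, zeta): lambda overlaps zeta ✓
(theta, kappa): theta overlaps kappa ✓
(zeta, gamma): zeta overlaps gamma ✓
(zeta, kappa): zeta overlaps kappa ✓
Count: 16.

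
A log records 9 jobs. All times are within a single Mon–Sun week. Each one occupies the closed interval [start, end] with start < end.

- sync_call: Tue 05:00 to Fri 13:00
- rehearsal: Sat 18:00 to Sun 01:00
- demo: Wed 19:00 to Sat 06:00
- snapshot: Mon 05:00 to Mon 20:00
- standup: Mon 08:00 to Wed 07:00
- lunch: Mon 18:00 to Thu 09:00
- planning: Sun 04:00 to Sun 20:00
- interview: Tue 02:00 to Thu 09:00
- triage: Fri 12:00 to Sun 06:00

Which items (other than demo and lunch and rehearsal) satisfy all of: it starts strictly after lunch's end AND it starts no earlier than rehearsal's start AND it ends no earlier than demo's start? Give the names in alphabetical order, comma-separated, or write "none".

planning

Conditions: its start is strictly after lunch's end (X.start > Thu 09:00) AND its start is no earlier than rehearsal's start (X.start >= Sat 18:00) AND its end is no earlier than demo's start (X.end >= Wed 19:00).
interview: start Tue 02:00 > Thu 09:00? ✗; start Tue 02:00 >= Sat 18:00? ✗; end Thu 09:00 >= Wed 19:00? ✓ → no.
planning: start Sun 04:00 > Thu 09:00? ✓; start Sun 04:00 >= Sat 18:00? ✓; end Sun 20:00 >= Wed 19:00? ✓ → yes.
snapshot: start Mon 05:00 > Thu 09:00? ✗; start Mon 05:00 >= Sat 18:00? ✗; end Mon 20:00 >= Wed 19:00? ✗ → no.
standup: start Mon 08:00 > Thu 09:00? ✗; start Mon 08:00 >= Sat 18:00? ✗; end Wed 07:00 >= Wed 19:00? ✗ → no.
sync_call: start Tue 05:00 > Thu 09:00? ✗; start Tue 05:00 >= Sat 18:00? ✗; end Fri 13:00 >= Wed 19:00? ✓ → no.
triage: start Fri 12:00 > Thu 09:00? ✓; start Fri 12:00 >= Sat 18:00? ✗; end Sun 06:00 >= Wed 19:00? ✓ → no.
Result: planning.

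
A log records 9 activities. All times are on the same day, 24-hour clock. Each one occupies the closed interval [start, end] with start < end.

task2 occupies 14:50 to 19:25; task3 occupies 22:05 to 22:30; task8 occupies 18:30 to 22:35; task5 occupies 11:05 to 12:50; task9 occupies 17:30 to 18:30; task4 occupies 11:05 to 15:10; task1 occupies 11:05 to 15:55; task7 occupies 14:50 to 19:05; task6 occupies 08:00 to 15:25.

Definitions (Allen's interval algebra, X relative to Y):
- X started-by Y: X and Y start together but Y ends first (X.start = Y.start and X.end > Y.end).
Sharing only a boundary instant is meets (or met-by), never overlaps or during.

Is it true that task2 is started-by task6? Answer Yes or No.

No

task2 = [14:50, 19:25], task6 = [08:00, 15:25].
Actual relation of task2 to task6: overlapped-by.
Asked whether 'started-by' holds → No.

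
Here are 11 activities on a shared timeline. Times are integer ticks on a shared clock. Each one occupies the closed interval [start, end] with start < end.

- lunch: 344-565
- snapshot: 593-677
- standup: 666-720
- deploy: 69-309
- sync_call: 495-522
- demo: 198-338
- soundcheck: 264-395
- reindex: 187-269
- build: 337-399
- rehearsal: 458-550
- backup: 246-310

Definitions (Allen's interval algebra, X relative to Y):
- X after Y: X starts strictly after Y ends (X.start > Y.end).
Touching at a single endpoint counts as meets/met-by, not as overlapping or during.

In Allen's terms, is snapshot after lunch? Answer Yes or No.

Yes

snapshot = [593, 677], lunch = [344, 565].
Actual relation of snapshot to lunch: after.
Asked whether 'after' holds → Yes.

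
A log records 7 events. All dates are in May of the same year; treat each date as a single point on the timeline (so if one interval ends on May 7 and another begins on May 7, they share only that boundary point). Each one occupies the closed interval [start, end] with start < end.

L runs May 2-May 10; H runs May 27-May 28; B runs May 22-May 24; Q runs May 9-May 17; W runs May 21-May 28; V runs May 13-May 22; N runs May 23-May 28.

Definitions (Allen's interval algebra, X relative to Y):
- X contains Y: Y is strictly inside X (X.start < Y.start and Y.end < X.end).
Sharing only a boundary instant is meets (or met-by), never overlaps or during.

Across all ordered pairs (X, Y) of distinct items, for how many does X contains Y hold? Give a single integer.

Checking all 42 ordered pairs for relation 'contains'; matching pairs in alphabetical order:
(W, B): W contains B ✓
Count: 1.

1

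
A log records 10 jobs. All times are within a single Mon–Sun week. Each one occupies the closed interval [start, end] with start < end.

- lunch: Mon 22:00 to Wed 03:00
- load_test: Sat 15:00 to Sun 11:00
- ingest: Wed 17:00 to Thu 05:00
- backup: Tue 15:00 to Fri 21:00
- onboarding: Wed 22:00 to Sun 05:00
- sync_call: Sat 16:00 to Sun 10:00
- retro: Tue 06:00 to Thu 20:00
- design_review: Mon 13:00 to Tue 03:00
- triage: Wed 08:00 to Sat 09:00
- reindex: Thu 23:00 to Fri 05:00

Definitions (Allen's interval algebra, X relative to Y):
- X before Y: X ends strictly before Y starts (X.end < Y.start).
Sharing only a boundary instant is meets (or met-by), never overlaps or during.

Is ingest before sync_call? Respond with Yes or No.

ingest = [Wed 17:00, Thu 05:00], sync_call = [Sat 16:00, Sun 10:00].
Actual relation of ingest to sync_call: before.
Asked whether 'before' holds → Yes.

Yes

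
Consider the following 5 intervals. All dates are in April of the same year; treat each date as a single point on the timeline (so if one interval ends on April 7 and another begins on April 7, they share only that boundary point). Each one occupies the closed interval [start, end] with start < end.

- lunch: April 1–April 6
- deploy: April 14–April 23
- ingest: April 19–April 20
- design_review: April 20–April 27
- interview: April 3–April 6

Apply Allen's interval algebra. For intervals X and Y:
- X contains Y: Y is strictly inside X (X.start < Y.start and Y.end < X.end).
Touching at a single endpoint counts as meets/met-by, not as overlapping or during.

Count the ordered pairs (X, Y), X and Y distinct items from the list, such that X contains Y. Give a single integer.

1

Checking all 20 ordered pairs for relation 'contains'; matching pairs in alphabetical order:
(deploy, ingest): deploy contains ingest ✓
Count: 1.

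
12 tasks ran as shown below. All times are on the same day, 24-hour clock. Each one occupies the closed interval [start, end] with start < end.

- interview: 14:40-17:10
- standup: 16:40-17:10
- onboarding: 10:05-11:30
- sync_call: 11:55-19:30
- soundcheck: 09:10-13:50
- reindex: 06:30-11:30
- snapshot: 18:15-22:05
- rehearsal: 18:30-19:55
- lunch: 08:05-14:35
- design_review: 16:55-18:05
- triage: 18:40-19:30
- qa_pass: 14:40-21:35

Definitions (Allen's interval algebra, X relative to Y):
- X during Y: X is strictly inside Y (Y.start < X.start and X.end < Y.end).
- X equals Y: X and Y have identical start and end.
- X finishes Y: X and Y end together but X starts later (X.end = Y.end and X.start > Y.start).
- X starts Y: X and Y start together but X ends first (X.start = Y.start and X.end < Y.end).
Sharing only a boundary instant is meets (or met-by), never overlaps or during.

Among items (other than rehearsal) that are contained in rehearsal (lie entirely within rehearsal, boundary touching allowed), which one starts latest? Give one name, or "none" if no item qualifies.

Target rehearsal = [18:30, 19:55].
design_review [16:55, 18:05] → before → excluded.
interview [14:40, 17:10] → before → excluded.
lunch [08:05, 14:35] → before → excluded.
onboarding [10:05, 11:30] → before → excluded.
qa_pass [14:40, 21:35] → contains → excluded.
reindex [06:30, 11:30] → before → excluded.
snapshot [18:15, 22:05] → contains → excluded.
soundcheck [09:10, 13:50] → before → excluded.
standup [16:40, 17:10] → before → excluded.
sync_call [11:55, 19:30] → overlaps → excluded.
triage [18:40, 19:30] → during → candidate.
Among candidates, latest start is 18:40 → triage.

triage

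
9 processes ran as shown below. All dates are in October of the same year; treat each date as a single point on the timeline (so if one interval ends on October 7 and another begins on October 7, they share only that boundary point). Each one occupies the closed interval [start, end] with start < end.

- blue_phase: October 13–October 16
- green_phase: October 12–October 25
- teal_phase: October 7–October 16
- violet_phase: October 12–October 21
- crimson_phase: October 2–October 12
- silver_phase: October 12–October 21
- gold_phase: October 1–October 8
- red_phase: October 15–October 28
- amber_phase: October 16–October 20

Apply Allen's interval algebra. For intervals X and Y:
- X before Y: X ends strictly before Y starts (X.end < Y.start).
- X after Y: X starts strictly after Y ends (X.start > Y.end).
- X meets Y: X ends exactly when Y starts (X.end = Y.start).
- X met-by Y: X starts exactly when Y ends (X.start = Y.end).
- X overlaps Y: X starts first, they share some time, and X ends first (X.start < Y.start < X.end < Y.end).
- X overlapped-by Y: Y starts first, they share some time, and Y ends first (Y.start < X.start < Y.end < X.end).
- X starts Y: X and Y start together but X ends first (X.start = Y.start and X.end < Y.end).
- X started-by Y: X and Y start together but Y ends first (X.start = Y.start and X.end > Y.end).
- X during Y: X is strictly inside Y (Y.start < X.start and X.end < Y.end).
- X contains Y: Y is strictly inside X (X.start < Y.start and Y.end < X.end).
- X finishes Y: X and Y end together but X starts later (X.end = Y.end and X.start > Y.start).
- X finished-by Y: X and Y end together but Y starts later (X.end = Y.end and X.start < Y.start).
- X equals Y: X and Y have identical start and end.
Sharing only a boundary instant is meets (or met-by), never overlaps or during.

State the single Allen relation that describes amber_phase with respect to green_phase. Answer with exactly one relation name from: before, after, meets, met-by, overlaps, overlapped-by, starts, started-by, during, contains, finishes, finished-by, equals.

amber_phase = [October 16, October 20]; green_phase = [October 12, October 25].
Compare endpoints: amber_phase.start > green_phase.start, amber_phase.start < green_phase.end, amber_phase.end > green_phase.start, amber_phase.end < green_phase.end.
That pattern is 'during'.

during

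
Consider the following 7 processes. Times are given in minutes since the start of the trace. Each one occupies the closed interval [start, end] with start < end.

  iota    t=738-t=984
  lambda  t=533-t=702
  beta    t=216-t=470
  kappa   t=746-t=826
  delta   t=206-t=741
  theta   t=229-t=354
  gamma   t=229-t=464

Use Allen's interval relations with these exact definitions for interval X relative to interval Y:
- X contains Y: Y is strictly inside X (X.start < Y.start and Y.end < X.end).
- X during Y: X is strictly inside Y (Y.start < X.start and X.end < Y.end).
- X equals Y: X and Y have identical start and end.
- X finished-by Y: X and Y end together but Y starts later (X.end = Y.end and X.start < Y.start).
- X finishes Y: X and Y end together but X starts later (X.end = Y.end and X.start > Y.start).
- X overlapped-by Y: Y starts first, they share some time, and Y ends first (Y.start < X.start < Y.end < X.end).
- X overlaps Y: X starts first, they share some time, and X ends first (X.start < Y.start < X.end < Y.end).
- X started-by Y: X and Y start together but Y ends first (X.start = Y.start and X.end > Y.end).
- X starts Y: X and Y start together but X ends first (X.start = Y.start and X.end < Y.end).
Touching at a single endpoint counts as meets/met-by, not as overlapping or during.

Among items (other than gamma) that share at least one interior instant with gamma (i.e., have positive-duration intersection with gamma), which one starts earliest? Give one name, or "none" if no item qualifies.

delta

Target gamma = [t=229, t=464].
beta [t=216, t=470] → contains → candidate.
delta [t=206, t=741] → contains → candidate.
iota [t=738, t=984] → after → excluded.
kappa [t=746, t=826] → after → excluded.
lambda [t=533, t=702] → after → excluded.
theta [t=229, t=354] → starts → candidate.
Among candidates, earliest start is t=206 → delta.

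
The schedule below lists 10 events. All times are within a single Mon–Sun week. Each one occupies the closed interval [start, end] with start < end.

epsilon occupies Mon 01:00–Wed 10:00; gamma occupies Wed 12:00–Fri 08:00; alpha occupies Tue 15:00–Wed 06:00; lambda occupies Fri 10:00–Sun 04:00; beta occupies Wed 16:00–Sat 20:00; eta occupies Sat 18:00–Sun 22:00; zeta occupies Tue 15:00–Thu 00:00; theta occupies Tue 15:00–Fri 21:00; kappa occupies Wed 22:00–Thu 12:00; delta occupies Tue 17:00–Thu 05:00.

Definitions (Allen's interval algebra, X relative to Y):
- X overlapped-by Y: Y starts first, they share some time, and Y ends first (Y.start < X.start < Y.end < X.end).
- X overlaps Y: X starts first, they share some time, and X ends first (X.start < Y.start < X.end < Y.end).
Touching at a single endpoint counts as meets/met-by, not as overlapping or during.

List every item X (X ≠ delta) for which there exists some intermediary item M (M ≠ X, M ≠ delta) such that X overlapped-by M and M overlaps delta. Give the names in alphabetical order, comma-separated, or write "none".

Target delta = [Tue 17:00, Thu 05:00].
Intermediaries M with M overlaps delta: alpha, epsilon, zeta.
Via alpha — items with X overlapped-by alpha: none.
Via epsilon — items with X overlapped-by epsilon: theta, zeta.
Via zeta — items with X overlapped-by zeta: beta, gamma, kappa.
Union: beta, gamma, kappa, theta, zeta.

beta, gamma, kappa, theta, zeta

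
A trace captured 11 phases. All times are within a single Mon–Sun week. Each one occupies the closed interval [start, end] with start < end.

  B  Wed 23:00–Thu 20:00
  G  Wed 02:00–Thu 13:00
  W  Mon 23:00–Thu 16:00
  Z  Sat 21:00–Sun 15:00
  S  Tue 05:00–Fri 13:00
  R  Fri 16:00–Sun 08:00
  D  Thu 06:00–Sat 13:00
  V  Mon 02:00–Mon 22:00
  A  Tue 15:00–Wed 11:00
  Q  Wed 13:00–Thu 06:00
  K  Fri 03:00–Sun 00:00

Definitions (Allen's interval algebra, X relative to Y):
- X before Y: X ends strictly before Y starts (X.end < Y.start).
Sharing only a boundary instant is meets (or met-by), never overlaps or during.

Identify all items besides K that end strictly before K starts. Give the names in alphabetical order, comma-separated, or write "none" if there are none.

A, B, G, Q, V, W

Target K = [Fri 03:00, Sun 00:00].
A [Tue 15:00, Wed 11:00] → before → yes.
B [Wed 23:00, Thu 20:00] → before → yes.
D [Thu 06:00, Sat 13:00] → overlaps → no.
G [Wed 02:00, Thu 13:00] → before → yes.
Q [Wed 13:00, Thu 06:00] → before → yes.
R [Fri 16:00, Sun 08:00] → overlapped-by → no.
S [Tue 05:00, Fri 13:00] → overlaps → no.
V [Mon 02:00, Mon 22:00] → before → yes.
W [Mon 23:00, Thu 16:00] → before → yes.
Z [Sat 21:00, Sun 15:00] → overlapped-by → no.
Result: A, B, G, Q, V, W.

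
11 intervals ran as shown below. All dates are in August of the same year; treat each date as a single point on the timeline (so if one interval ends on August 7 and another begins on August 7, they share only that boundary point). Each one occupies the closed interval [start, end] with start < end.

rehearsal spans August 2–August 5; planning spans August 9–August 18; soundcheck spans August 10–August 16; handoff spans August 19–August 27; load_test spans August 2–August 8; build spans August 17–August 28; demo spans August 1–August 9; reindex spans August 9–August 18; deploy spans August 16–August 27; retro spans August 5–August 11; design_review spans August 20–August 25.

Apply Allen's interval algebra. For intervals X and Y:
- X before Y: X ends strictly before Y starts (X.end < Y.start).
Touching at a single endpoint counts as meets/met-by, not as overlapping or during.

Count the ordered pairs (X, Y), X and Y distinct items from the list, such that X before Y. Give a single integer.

Checking all 110 ordered pairs for relation 'before'; matching pairs in alphabetical order:
(demo, build): demo before build ✓
(demo, deploy): demo before deploy ✓
(demo, design_review): demo before design_review ✓
(demo, handoff): demo before handoff ✓
(demo, soundcheck): demo before soundcheck ✓
(load_test, build): load_test before build ✓
(load_test, deploy): load_test before deploy ✓
(load_test, design_review): load_test before design_review ✓
(load_test, handoff): load_test before handoff ✓
(load_test, planning): load_test before planning ✓
(load_test, reindex): load_test before reindex ✓
(load_test, soundcheck): load_test before soundcheck ✓
(planning, design_review): planning before design_review ✓
(planning, handoff): planning before handoff ✓
(rehearsal, build): rehearsal before build ✓
(rehearsal, deploy): rehearsal before deploy ✓
(rehearsal, design_review): rehearsal before design_review ✓
(rehearsal, handoff): rehearsal before handoff ✓
(rehearsal, planning): rehearsal before planning ✓
(rehearsal, reindex): rehearsal before reindex ✓
(rehearsal, soundcheck): rehearsal before soundcheck ✓
(reindex, design_review): reindex before design_review ✓
(reindex, handoff): reindex before handoff ✓
(retro, build): retro before build ✓
... plus 6 further pairs not listed.
Count: 30.

30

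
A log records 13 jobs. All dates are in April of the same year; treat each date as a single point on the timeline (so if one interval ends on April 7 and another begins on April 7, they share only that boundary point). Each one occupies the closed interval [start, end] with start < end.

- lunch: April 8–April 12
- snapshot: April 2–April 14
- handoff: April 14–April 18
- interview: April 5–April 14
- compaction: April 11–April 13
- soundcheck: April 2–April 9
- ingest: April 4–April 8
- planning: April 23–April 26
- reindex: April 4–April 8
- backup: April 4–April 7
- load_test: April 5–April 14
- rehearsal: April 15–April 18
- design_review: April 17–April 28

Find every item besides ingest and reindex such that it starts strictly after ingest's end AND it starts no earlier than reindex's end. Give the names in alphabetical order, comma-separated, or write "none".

Conditions: its start is strictly after ingest's end (X.start > April 8) AND its start is no earlier than reindex's end (X.start >= April 8).
backup: start April 4 > April 8? ✗; start April 4 >= April 8? ✗ → no.
compaction: start April 11 > April 8? ✓; start April 11 >= April 8? ✓ → yes.
design_review: start April 17 > April 8? ✓; start April 17 >= April 8? ✓ → yes.
handoff: start April 14 > April 8? ✓; start April 14 >= April 8? ✓ → yes.
interview: start April 5 > April 8? ✗; start April 5 >= April 8? ✗ → no.
load_test: start April 5 > April 8? ✗; start April 5 >= April 8? ✗ → no.
lunch: start April 8 > April 8? ✗; start April 8 >= April 8? ✓ → no.
planning: start April 23 > April 8? ✓; start April 23 >= April 8? ✓ → yes.
rehearsal: start April 15 > April 8? ✓; start April 15 >= April 8? ✓ → yes.
snapshot: start April 2 > April 8? ✗; start April 2 >= April 8? ✗ → no.
soundcheck: start April 2 > April 8? ✗; start April 2 >= April 8? ✗ → no.
Result: compaction, design_review, handoff, planning, rehearsal.

compaction, design_review, handoff, planning, rehearsal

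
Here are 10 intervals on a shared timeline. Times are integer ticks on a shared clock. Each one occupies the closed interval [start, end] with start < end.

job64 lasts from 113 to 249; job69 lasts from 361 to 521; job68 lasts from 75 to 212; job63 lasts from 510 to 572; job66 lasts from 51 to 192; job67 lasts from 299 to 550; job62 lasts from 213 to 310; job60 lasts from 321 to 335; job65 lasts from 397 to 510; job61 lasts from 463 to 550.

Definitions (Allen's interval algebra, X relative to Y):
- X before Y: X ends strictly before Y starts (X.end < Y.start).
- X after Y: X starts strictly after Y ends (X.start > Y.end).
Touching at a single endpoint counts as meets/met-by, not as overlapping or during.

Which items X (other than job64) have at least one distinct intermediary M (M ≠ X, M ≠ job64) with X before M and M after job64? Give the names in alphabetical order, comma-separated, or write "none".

job60, job62, job66, job68

Target job64 = [113, 249].
Intermediaries M with M after job64: job60, job61, job63, job65, job67, job69.
Via job60 — items with X before job60: job62, job66, job68.
Via job61 — items with X before job61: job60, job62, job66, job68.
Via job63 — items with X before job63: job60, job62, job66, job68.
Via job65 — items with X before job65: job60, job62, job66, job68.
Via job67 — items with X before job67: job66, job68.
Via job69 — items with X before job69: job60, job62, job66, job68.
Union: job60, job62, job66, job68.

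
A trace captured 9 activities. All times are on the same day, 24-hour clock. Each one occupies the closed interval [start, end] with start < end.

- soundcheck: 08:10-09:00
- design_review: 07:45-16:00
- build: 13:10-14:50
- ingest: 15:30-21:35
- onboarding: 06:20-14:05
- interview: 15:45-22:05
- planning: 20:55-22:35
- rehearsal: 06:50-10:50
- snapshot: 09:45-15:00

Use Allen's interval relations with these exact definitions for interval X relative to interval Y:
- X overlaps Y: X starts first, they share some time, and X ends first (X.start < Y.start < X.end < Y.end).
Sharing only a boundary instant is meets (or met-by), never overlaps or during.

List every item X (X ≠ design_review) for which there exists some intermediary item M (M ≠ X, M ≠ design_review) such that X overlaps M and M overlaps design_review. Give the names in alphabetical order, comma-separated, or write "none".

Target design_review = [07:45, 16:00].
Intermediaries M with M overlaps design_review: onboarding, rehearsal.
Via onboarding — items with X overlaps onboarding: none.
Via rehearsal — items with X overlaps rehearsal: none.
Union: none.

none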